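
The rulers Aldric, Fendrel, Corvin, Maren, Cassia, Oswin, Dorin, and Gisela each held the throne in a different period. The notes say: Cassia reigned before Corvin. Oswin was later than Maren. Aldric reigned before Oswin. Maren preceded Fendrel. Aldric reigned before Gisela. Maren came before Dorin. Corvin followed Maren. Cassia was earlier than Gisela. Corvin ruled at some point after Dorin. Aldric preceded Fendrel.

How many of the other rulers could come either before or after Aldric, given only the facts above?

4

Forced after Aldric: Fendrel, Gisela, and Oswin.
That leaves Cassia, Corvin, Dorin, and Maren with no forced order relative to Aldric — 4.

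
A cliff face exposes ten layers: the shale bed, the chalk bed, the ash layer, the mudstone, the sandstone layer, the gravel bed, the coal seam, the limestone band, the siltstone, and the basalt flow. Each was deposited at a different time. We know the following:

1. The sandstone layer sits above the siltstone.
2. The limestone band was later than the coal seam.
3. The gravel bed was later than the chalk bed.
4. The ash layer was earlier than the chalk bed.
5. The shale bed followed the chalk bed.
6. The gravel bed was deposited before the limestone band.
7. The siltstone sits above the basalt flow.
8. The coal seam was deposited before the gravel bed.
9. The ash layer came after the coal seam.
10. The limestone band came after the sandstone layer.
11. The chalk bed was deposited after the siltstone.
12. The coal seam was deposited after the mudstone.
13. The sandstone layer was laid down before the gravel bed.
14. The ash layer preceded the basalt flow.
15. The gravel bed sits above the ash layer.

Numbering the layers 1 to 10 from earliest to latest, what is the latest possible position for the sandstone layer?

8

The sandstone layer must come before the gravel bed and the limestone band — 2 layers forced after it.
Everything else can be placed before the sandstone layer in some valid order, so the sandstone layer can sit as late as position 10 − 2 = 8.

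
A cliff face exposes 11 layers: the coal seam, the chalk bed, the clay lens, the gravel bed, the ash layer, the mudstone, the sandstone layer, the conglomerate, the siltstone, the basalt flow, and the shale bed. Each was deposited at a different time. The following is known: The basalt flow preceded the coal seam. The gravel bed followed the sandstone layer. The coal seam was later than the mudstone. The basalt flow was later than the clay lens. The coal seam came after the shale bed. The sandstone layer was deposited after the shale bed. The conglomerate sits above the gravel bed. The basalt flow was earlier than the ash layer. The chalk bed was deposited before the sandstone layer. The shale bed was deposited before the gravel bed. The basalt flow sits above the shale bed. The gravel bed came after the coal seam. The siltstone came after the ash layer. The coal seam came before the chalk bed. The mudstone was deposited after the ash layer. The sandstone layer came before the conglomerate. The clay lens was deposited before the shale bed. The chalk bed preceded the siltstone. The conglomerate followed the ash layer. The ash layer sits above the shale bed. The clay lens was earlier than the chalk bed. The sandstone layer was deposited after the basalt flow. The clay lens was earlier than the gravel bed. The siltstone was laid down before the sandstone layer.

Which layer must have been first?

The clay lens has a chain of constraints placing it before every other layer, so the clay lens must be first.

the clay lens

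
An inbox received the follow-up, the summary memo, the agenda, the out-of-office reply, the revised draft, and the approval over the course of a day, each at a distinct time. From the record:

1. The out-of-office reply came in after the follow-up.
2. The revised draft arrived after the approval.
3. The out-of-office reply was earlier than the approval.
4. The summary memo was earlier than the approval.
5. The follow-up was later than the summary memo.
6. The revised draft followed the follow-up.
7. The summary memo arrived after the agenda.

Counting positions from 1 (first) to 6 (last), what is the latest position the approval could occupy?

5

The approval must come before the revised draft — 1 message forced after it.
Everything else can be placed before the approval in some valid order, so the approval can sit as late as position 6 − 1 = 5.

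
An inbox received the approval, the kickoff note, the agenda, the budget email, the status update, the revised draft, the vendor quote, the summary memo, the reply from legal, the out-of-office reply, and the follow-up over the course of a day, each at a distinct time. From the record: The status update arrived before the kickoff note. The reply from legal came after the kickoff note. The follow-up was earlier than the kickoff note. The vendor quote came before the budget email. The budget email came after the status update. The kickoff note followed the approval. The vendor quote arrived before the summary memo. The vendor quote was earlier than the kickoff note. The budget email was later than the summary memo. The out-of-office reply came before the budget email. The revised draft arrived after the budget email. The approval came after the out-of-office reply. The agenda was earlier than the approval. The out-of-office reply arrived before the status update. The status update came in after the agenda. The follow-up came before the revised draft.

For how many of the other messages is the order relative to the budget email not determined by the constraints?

4

Forced before the budget email: the agenda, the out-of-office reply, the status update, the summary memo, and the vendor quote; forced after the budget email: the revised draft.
That leaves the approval, the follow-up, the kickoff note, and the reply from legal with no forced order relative to the budget email — 4.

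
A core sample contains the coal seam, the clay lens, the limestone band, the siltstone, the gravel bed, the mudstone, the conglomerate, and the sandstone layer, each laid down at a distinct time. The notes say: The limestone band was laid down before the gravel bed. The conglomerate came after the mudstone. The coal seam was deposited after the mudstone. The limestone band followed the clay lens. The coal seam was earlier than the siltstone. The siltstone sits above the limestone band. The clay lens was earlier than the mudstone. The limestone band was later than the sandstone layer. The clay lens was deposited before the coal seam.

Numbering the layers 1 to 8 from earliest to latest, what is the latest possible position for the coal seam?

The coal seam must come before the siltstone — 1 layer forced after it.
Everything else can be placed before the coal seam in some valid order, so the coal seam can sit as late as position 8 − 1 = 7.

7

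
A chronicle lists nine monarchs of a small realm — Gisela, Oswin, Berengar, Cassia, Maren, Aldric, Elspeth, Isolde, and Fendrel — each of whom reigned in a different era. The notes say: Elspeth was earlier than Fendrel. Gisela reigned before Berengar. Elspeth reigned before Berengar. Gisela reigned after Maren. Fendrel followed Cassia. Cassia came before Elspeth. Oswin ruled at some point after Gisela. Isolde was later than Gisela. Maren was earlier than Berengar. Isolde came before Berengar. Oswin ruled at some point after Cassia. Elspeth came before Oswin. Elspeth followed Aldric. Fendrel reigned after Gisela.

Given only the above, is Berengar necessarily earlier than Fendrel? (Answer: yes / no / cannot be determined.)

cannot be determined

No chain of stated constraints runs from Berengar to Fendrel, and none runs from Fendrel to Berengar either.
So the relative order of Berengar and Fendrel is not fixed by the given facts.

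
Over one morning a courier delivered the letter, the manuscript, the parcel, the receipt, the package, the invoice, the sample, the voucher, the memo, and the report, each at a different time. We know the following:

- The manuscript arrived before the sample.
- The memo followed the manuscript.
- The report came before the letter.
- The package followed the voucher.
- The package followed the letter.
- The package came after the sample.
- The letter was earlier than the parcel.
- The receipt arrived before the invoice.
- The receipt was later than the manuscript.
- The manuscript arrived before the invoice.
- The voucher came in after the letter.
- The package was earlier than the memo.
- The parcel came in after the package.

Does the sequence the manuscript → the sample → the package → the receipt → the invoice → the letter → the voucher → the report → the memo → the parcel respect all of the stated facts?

no

The constraints require the report before the letter, but in the proposed sequence the letter appears ahead of the report. That one violation is enough.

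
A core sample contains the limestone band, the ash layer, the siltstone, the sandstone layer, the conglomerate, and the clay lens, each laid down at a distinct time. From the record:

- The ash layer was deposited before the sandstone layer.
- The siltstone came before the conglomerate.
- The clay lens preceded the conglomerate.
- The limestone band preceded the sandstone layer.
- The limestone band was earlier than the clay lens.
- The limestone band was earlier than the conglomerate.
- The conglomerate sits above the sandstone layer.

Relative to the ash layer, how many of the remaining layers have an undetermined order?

3

Forced after the ash layer: the conglomerate and the sandstone layer.
That leaves the clay lens, the limestone band, and the siltstone with no forced order relative to the ash layer — 3.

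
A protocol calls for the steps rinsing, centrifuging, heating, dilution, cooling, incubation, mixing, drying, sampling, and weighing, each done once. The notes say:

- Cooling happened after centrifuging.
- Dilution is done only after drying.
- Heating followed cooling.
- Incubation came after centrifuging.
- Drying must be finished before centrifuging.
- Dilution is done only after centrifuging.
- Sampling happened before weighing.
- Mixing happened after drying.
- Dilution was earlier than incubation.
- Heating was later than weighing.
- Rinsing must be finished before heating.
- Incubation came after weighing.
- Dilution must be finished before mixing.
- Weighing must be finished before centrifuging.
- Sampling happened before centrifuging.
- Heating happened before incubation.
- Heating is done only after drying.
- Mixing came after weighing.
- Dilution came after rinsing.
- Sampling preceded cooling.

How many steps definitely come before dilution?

5

Directly stated before dilution: centrifuging, drying, and rinsing.
Sampling reaches dilution via sampling → centrifuging → dilution.
Weighing reaches dilution via weighing → centrifuging → dilution.
No chain forces incubation (or any of the others) ahead of dilution.
That's centrifuging, drying, rinsing, sampling, and weighing — 5 in all.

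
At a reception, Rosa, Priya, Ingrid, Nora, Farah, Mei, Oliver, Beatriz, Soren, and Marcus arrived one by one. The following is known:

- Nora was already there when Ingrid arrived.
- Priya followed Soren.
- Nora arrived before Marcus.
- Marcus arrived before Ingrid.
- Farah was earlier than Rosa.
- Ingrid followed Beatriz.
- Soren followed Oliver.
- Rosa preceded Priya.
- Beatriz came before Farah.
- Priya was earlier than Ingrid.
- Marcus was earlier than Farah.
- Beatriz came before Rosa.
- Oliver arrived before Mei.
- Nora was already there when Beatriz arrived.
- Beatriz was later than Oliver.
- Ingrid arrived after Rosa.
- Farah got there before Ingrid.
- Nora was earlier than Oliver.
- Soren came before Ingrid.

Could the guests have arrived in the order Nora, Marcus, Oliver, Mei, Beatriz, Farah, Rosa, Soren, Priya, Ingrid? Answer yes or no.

yes

Check each stated constraint against the proposed order — e.g. Marcus is ahead of Ingrid; Nora is ahead of Ingrid. Every pair is in the required order; nothing is violated.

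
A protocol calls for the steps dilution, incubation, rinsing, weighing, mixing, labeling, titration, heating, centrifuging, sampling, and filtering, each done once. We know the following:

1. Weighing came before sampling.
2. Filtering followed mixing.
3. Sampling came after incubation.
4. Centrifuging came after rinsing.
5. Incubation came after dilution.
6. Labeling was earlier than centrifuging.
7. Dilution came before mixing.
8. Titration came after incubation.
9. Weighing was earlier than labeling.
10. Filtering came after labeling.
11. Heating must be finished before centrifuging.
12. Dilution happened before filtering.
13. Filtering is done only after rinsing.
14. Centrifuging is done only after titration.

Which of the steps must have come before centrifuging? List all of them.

dilution, heating, incubation, labeling, rinsing, titration, weighing

Directly stated before centrifuging: heating, labeling, rinsing, and titration.
Dilution reaches centrifuging via dilution → incubation → titration → centrifuging.
Incubation reaches centrifuging via incubation → titration → centrifuging.
Weighing reaches centrifuging via weighing → labeling → centrifuging.
No chain forces sampling (or any of the others) ahead of centrifuging.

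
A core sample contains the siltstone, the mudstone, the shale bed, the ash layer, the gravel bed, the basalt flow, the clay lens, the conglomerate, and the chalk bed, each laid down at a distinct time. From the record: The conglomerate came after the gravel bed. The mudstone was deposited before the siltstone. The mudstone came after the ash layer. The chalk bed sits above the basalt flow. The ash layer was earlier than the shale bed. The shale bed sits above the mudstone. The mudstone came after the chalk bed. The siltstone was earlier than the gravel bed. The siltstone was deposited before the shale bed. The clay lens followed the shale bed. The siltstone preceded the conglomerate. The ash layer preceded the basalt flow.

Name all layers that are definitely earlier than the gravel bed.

the ash layer, the basalt flow, the chalk bed, the mudstone, the siltstone

Directly stated before the gravel bed: the siltstone.
The ash layer reaches the gravel bed via the ash layer → the mudstone → the siltstone → the gravel bed.
The basalt flow reaches the gravel bed via the basalt flow → the chalk bed → the mudstone → the siltstone → the gravel bed.
The chalk bed reaches the gravel bed via the chalk bed → the mudstone → the siltstone → the gravel bed.
Likewise the mudstone reaches the gravel bed by chaining the stated constraints.
No chain forces the shale bed (or any of the others) ahead of the gravel bed.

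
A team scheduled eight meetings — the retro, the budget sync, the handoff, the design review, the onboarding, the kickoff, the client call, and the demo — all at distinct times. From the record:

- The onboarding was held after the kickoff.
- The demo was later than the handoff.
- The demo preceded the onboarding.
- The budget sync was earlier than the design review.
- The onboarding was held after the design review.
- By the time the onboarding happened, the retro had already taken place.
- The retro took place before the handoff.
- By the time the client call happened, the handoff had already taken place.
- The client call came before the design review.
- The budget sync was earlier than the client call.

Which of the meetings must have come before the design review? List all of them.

the budget sync, the client call, the handoff, the retro

Directly stated before the design review: the budget sync and the client call.
The handoff reaches the design review via the handoff → the client call → the design review.
The retro reaches the design review via the retro → the handoff → the client call → the design review.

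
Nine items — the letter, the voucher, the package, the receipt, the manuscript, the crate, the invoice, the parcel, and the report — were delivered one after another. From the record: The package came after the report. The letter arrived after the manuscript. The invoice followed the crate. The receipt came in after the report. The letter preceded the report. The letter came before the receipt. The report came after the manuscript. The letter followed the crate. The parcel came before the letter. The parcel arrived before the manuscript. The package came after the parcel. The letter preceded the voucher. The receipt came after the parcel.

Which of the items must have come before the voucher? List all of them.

Directly stated before the voucher: the letter.
The crate reaches the voucher via the crate → the letter → the voucher.
The manuscript reaches the voucher via the manuscript → the letter → the voucher.
The parcel reaches the voucher via the parcel → the letter → the voucher.
No chain forces the report (or any of the others) ahead of the voucher.

the crate, the letter, the manuscript, the parcel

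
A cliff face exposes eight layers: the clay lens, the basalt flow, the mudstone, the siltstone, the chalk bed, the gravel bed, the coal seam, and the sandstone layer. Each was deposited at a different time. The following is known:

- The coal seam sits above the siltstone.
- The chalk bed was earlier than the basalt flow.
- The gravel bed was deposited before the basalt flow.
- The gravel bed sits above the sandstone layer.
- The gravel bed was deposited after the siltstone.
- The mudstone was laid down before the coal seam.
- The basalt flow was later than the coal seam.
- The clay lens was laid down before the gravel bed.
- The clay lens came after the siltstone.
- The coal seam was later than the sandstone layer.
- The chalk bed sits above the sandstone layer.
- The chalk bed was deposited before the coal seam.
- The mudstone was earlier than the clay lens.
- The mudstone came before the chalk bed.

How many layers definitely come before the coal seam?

Directly stated before the coal seam: the chalk bed, the mudstone, the sandstone layer, and the siltstone.
No chain forces the clay lens (or any of the others) ahead of the coal seam.
That's the chalk bed, the mudstone, the sandstone layer, and the siltstone — 4 in all.

4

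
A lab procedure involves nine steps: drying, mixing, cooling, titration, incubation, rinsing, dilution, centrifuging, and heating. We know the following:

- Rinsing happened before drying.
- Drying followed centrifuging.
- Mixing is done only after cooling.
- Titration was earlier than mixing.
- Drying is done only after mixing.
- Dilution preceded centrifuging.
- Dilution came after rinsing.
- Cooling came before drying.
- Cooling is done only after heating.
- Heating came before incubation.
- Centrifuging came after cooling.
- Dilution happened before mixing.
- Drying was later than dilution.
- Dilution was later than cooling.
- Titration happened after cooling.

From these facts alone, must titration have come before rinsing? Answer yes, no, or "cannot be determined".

No chain of stated constraints runs from titration to rinsing, and none runs from rinsing to titration either.
So the relative order of titration and rinsing is not fixed by the given facts.

cannot be determined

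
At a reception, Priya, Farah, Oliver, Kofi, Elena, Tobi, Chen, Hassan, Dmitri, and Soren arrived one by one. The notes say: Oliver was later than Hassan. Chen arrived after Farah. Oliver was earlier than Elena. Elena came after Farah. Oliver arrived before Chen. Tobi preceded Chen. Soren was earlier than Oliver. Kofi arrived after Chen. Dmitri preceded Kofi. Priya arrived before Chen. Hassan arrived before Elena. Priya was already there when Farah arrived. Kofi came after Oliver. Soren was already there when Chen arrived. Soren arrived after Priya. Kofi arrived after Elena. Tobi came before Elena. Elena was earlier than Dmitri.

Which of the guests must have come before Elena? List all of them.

Directly stated before Elena: Farah, Hassan, Oliver, and Tobi.
Priya reaches Elena via Priya → Farah → Elena.
Soren reaches Elena via Soren → Oliver → Elena.
No chain forces Chen (or any of the others) ahead of Elena.

Farah, Hassan, Oliver, Priya, Soren, Tobi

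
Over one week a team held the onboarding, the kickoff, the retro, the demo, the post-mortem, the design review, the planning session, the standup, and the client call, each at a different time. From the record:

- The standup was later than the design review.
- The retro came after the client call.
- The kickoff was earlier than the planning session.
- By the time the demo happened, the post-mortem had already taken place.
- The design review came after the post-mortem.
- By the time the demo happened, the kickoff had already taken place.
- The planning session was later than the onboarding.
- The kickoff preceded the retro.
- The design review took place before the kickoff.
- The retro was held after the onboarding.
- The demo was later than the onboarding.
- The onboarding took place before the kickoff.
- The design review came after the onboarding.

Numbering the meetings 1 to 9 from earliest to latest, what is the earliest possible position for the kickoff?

The design review, the onboarding, and the post-mortem must all come before the kickoff — 3 forced predecessors.
Nothing else is forced ahead of the kickoff, so its earliest slot is position 3 + 1 = 4.

4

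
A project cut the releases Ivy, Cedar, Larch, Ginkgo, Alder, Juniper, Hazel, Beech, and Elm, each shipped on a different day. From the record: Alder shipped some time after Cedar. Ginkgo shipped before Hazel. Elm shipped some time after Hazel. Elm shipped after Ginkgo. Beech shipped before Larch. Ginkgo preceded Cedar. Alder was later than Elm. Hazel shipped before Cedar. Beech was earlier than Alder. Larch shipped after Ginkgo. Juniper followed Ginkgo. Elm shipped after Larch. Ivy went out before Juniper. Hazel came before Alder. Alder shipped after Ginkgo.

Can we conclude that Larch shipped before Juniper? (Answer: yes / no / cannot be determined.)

No chain of stated constraints runs from Larch to Juniper, and none runs from Juniper to Larch either.
So the relative order of Larch and Juniper is not fixed by the given facts.

cannot be determined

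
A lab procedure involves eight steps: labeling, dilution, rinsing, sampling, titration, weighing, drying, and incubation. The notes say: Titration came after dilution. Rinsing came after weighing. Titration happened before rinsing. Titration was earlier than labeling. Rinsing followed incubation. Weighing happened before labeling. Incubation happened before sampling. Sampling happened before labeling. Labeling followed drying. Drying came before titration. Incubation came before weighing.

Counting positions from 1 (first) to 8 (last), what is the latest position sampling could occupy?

7

Sampling must come before labeling — 1 step forced after it.
Everything else can be placed before sampling in some valid order, so sampling can sit as late as position 8 − 1 = 7.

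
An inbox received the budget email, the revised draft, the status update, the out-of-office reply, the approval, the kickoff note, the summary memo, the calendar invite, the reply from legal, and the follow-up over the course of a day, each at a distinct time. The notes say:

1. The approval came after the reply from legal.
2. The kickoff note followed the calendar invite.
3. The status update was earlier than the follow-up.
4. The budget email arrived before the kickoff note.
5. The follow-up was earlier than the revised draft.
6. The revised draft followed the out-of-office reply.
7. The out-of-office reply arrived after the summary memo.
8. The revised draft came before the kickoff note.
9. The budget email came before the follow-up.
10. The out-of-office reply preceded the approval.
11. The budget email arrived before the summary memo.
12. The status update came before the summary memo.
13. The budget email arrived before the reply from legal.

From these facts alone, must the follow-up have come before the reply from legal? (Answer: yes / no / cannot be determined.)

cannot be determined

No chain of stated constraints runs from the follow-up to the reply from legal, and none runs from the reply from legal to the follow-up either.
So the relative order of the follow-up and the reply from legal is not fixed by the given facts.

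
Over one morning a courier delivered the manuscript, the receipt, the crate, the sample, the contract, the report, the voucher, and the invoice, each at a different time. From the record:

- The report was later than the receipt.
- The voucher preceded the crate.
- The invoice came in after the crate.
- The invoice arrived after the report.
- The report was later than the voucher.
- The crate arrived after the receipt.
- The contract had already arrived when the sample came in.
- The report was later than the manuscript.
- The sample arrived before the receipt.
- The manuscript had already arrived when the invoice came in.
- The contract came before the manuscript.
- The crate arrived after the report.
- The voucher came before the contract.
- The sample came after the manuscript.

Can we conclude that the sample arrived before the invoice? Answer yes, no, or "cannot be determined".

Chain the constraints: the sample → the receipt → the report → the invoice. Each link is directly stated, so the sample comes before the invoice.

yes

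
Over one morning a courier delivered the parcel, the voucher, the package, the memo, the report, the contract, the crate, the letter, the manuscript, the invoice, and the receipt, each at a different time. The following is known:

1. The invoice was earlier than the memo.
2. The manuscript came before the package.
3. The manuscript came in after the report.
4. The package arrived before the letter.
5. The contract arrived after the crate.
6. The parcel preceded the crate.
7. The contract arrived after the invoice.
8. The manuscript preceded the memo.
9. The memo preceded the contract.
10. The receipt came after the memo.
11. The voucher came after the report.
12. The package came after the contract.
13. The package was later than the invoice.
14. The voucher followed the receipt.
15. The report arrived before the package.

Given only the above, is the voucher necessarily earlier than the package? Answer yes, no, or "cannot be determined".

No chain of stated constraints runs from the voucher to the package, and none runs from the package to the voucher either.
So the relative order of the voucher and the package is not fixed by the given facts.

cannot be determined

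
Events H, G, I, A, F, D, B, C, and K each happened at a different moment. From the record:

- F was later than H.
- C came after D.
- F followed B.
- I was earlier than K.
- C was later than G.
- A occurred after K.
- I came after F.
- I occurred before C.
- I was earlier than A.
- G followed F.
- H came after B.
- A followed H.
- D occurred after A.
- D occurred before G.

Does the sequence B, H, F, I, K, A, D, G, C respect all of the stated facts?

Check each stated constraint against the proposed order — e.g. F is ahead of G; I is ahead of C. Every pair is in the required order; nothing is violated.

yes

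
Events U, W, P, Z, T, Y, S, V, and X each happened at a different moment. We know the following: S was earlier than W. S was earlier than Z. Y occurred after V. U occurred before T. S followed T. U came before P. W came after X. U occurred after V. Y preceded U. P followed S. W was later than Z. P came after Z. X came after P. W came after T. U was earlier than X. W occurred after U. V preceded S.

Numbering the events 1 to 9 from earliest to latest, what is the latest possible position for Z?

6

Z must come before P, W, and X — 3 events forced after it.
Everything else can be placed before Z in some valid order, so Z can sit as late as position 9 − 3 = 6.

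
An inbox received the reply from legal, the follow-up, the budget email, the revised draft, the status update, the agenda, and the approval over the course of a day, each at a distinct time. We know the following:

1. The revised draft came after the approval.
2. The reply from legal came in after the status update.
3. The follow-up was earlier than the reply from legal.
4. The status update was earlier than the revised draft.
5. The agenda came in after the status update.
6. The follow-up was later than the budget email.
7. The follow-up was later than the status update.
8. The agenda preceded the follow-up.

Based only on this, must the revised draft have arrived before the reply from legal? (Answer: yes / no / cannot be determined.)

cannot be determined

No chain of stated constraints runs from the revised draft to the reply from legal, and none runs from the reply from legal to the revised draft either.
So the relative order of the revised draft and the reply from legal is not fixed by the given facts.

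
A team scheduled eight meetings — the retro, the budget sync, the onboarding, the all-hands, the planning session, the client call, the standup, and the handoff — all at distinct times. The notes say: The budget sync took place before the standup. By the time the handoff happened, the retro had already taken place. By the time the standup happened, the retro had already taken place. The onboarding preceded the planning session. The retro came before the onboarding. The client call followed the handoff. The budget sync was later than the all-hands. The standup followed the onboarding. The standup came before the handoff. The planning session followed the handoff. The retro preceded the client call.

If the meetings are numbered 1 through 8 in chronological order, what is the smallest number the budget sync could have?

2

The all-hands must come before the budget sync — 1 forced predecessor.
Nothing else is forced ahead of the budget sync, so its earliest slot is position 1 + 1 = 2.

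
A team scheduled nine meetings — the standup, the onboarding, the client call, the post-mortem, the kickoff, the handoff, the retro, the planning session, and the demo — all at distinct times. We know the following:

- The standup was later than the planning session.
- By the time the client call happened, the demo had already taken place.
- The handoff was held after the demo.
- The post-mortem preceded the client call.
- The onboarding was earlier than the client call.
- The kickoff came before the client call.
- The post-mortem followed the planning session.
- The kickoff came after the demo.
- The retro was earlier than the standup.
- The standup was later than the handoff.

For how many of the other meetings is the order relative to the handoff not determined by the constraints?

6

Forced before the handoff: the demo; forced after the handoff: the standup.
That leaves the client call, the kickoff, the onboarding, the planning session, the post-mortem, and the retro with no forced order relative to the handoff — 6.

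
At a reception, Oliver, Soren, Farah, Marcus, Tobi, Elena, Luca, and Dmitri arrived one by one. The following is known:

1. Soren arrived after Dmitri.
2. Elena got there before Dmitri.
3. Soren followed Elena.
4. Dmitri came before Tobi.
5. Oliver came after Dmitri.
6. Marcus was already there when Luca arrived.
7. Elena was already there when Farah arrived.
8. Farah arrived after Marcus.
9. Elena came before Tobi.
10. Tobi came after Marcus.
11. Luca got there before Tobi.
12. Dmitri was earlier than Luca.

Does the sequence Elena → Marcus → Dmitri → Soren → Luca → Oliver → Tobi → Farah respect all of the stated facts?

yes

Check each stated constraint against the proposed order — e.g. Marcus is ahead of Farah; Elena is ahead of Farah. Every pair is in the required order; nothing is violated.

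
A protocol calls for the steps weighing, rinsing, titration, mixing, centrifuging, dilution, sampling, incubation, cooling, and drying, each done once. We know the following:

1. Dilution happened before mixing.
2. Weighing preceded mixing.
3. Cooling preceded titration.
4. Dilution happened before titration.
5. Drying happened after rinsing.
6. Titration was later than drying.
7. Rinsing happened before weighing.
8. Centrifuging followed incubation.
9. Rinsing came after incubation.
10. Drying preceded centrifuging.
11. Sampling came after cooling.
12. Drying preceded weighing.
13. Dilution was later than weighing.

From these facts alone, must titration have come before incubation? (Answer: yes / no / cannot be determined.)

no

Tracing the constraints gives incubation → rinsing → drying → titration, so incubation must come before titration.
That means titration cannot be before incubation.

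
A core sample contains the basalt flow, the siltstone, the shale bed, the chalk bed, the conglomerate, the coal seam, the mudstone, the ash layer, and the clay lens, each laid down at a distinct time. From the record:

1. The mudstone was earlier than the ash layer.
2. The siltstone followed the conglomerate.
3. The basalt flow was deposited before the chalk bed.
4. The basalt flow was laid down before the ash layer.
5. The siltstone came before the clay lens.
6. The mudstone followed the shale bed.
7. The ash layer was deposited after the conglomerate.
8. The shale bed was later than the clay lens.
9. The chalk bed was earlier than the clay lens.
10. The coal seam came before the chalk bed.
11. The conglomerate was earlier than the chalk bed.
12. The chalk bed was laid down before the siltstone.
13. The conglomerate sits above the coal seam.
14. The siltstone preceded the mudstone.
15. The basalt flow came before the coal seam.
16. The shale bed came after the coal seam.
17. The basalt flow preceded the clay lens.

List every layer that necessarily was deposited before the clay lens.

the basalt flow, the chalk bed, the coal seam, the conglomerate, the siltstone

Directly stated before the clay lens: the basalt flow, the chalk bed, and the siltstone.
The coal seam reaches the clay lens via the coal seam → the chalk bed → the clay lens.
The conglomerate reaches the clay lens via the conglomerate → the chalk bed → the clay lens.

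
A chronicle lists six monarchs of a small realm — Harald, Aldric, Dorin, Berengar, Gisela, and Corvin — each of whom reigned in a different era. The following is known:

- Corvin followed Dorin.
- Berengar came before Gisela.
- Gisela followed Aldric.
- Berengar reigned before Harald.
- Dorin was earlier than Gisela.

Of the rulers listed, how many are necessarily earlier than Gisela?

Directly stated before Gisela: Aldric, Berengar, and Dorin.
No chain forces Corvin (or any of the others) ahead of Gisela.
That's Aldric, Berengar, and Dorin — 3 in all.

3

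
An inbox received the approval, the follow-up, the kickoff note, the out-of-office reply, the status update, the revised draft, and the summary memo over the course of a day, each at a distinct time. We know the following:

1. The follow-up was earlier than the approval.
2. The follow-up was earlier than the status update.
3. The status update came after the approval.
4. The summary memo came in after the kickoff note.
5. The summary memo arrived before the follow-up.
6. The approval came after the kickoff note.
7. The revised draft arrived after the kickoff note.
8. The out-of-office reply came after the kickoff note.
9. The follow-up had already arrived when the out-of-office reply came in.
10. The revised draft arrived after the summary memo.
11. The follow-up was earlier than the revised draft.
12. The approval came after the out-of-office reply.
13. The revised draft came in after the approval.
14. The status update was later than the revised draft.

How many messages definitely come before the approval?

4

Directly stated before the approval: the follow-up, the kickoff note, and the out-of-office reply.
The summary memo reaches the approval via the summary memo → the follow-up → the approval.
No chain forces the status update (or any of the others) ahead of the approval.
That's the follow-up, the kickoff note, the out-of-office reply, and the summary memo — 4 in all.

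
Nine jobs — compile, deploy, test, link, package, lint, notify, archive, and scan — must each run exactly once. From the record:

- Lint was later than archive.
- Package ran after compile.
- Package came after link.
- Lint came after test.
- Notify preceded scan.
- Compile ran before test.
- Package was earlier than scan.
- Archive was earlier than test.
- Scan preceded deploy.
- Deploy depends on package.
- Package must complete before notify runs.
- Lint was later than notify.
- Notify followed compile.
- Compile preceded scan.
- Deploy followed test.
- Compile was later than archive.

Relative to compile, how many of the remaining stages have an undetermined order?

Forced before compile: archive; forced after compile: deploy, lint, notify, package, scan, and test.
That leaves link with no forced order relative to compile — 1.

1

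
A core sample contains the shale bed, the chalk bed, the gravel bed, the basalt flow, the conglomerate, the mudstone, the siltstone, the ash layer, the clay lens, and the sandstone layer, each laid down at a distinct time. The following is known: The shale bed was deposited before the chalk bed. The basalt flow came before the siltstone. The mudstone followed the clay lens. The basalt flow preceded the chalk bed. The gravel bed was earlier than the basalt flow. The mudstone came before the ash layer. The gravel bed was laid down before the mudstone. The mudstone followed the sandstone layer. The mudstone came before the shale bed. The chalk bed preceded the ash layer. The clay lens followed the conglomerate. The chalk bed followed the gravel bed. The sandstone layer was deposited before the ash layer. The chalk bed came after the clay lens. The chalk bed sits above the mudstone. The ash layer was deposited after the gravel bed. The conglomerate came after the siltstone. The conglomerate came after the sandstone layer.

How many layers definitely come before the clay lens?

5

Directly stated before the clay lens: the conglomerate.
The basalt flow reaches the clay lens via the basalt flow → the siltstone → the conglomerate → the clay lens.
The gravel bed reaches the clay lens via the gravel bed → the basalt flow → the siltstone → the conglomerate → the clay lens.
The sandstone layer reaches the clay lens via the sandstone layer → the conglomerate → the clay lens.
Likewise the siltstone reaches the clay lens by chaining the stated constraints.
That's the basalt flow, the conglomerate, the gravel bed, the sandstone layer, and the siltstone — 5 in all.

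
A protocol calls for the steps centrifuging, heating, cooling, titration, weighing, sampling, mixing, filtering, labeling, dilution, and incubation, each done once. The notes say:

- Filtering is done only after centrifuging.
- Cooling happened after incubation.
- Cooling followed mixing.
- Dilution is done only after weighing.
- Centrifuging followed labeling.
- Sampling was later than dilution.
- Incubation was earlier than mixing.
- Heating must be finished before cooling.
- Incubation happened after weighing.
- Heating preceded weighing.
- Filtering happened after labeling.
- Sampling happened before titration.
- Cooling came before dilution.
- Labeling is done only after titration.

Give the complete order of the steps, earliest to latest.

heating, weighing, incubation, mixing, cooling, dilution, sampling, titration, labeling, centrifuging, filtering

The constraints fix every adjacent pair, so only one ordering works:
heating → weighing → incubation → mixing → cooling → dilution → sampling → titration → labeling → centrifuging → filtering.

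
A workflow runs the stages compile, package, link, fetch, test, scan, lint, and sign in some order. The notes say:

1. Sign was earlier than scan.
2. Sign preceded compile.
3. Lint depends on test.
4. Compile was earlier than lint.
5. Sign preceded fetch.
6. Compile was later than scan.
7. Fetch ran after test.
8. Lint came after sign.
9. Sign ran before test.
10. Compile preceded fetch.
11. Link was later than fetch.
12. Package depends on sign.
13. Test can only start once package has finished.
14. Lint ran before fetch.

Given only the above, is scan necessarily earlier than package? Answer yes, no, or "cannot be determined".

No chain of stated constraints runs from scan to package, and none runs from package to scan either.
So the relative order of scan and package is not fixed by the given facts.

cannot be determined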